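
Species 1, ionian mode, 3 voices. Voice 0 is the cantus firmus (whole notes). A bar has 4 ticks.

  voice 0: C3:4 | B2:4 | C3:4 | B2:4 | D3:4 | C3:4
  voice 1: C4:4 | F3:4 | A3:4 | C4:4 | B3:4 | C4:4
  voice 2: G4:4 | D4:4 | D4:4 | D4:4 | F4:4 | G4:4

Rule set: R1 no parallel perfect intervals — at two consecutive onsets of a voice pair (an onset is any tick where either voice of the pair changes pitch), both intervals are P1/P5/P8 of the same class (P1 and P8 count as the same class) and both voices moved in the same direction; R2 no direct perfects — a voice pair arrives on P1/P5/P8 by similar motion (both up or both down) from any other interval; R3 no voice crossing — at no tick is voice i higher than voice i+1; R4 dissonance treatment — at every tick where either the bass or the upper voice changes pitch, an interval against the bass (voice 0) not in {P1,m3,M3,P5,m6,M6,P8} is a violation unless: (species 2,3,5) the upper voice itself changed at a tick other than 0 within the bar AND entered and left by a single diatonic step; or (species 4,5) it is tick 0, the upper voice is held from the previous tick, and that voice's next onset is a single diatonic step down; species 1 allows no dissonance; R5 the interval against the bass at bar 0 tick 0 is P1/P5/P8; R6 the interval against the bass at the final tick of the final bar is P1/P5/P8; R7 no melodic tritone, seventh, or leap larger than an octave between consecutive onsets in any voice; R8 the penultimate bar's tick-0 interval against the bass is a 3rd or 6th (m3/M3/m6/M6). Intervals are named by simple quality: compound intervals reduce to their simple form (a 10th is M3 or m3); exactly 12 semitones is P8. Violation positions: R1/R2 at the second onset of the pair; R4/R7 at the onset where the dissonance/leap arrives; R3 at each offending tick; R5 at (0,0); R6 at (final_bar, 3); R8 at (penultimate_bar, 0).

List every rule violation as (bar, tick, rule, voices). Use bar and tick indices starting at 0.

bar 0: v0=C3 v1=C4 v2=G4 downbeat P5
bar 1: v0=B2 v1=F3 v2=D4 downbeat m3
bar 2: v0=C3 v1=A3 v2=D4 downbeat M2
bar 3: v0=B2 v1=C4 v2=D4 downbeat m3
bar 4: v0=D3 v1=B3 v2=F4 downbeat m3
bar 5: v0=C3 v1=C4 v2=G4 downbeat P5
  -> R4 @ bar 1 tick 0 v(0, 1): B2/F3 TT untreated
  -> R4 @ bar 2 tick 0 v(0, 2): C3/D4 M2 untreated
  -> R4 @ bar 3 tick 0 v(0, 1): B2/C4 m2 untreated
  -> R2 @ bar 5 tick 0 v(1, 2): B3/F4 TT -> C4/G4 P5 similar

(1, 0, R4, (0, 1))
(2, 0, R4, (0, 2))
(3, 0, R4, (0, 1))
(5, 0, R2, (1, 2))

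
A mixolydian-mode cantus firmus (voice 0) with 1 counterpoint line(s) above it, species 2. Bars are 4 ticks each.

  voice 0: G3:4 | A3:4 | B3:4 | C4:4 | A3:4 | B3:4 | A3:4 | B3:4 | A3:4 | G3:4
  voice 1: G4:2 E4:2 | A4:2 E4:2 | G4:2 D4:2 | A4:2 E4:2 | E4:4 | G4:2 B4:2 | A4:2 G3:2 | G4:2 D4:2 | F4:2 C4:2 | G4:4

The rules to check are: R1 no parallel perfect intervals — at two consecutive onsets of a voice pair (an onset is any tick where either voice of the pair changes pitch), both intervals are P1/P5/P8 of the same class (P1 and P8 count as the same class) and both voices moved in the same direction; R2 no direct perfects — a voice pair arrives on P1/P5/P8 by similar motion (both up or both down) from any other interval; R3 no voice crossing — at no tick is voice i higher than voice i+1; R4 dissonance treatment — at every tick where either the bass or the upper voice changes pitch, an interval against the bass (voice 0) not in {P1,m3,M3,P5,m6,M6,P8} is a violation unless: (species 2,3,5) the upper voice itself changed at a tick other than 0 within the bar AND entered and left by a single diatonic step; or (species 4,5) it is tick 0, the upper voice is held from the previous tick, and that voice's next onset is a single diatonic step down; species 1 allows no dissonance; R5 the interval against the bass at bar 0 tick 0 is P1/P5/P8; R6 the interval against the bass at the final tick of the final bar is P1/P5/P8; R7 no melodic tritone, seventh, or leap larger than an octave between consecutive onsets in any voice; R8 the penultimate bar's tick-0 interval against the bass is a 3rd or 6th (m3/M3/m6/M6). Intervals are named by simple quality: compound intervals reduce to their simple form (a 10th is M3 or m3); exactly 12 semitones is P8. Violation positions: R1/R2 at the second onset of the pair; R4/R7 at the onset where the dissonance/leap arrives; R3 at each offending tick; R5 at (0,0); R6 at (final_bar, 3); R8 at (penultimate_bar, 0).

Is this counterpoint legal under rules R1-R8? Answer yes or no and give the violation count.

No (6 violations)

bar 0: v0=G3 v1=G4 (P8)
bar 1: v0=A3 v1=A4 (P8)
bar 2: v0=B3 v1=G4 (m6)
bar 3: v0=C4 v1=A4 (M6)
bar 4: v0=A3 v1=E4 (P5)
bar 5: v0=B3 v1=G4 (m6)
bar 6: v0=A3 v1=A4 (P8)
bar 7: v0=B3 v1=G4 (m6)
bar 8: v0=A3 v1=F4 (m6)
bar 9: v0=G3 v1=G4 (P8)
  R2 @ bar1.0: G3/E4 M6 -> A3/A4 P8 similar
  R1 @ bar6.0: B3/B4 P8 -> A3/A4 P8 similar
  R3 @ bar6.2: A3 above G3
  R4 @ bar6.2: A3/G3 M2 untreated
  R7 @ bar6.2: A4->G3 leap 14st
  R3 @ bar6.3: A3 above G3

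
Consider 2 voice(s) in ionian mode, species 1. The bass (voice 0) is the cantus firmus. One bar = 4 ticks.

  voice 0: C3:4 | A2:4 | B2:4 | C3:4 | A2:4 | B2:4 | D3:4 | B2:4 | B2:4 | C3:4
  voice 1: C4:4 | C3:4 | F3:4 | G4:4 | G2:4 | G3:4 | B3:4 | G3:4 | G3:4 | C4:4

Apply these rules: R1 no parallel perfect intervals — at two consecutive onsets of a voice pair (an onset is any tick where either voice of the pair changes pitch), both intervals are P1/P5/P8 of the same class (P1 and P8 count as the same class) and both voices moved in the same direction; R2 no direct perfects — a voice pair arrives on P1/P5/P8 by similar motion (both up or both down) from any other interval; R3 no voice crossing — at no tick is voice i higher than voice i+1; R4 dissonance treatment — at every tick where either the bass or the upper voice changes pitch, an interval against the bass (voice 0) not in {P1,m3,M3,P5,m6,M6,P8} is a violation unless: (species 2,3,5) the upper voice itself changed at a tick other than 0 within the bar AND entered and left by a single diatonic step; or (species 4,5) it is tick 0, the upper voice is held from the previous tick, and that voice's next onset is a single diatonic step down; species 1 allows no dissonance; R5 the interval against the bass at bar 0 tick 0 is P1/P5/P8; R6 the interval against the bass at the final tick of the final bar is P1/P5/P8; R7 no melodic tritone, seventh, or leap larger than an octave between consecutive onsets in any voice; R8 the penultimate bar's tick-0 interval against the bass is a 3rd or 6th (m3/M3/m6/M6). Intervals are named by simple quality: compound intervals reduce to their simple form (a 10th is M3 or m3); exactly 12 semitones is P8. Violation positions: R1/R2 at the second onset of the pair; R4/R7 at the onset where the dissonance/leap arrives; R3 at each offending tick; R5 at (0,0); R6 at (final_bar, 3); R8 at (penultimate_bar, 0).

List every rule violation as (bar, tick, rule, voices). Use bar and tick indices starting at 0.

bar 0: v0=C3 v1=C4 downbeat P8
bar 1: v0=A2 v1=C3 downbeat m3
bar 2: v0=B2 v1=F3 downbeat TT
bar 3: v0=C3 v1=G4 downbeat P5
bar 4: v0=A2 v1=G2 downbeat M2
bar 5: v0=B2 v1=G3 downbeat m6
bar 6: v0=D3 v1=B3 downbeat M6
bar 7: v0=B2 v1=G3 downbeat m6
bar 8: v0=B2 v1=G3 downbeat m6
bar 9: v0=C3 v1=C4 downbeat P8
  -> R4 @ bar 2 tick 0 v(0, 1): B2/F3 TT untreated
  -> R2 @ bar 3 tick 0 v(0, 1): B2/F3 TT -> C3/G4 P5 similar
  -> R7 @ bar 3 tick 0 v(1,): F3->G4 leap 14st
  -> R3 @ bar 4 tick 0 v(0, 1): A2 above G2
  -> R4 @ bar 4 tick 0 v(0, 1): A2/G2 M2 untreated
  -> R7 @ bar 4 tick 0 v(1,): G4->G2 leap 24st
  -> R3 @ bar 4 tick 1 v(0, 1): A2 above G2
  -> R3 @ bar 4 tick 2 v(0, 1): A2 above G2
  -> R3 @ bar 4 tick 3 v(0, 1): A2 above G2
  -> R2 @ bar 9 tick 0 v(0, 1): B2/G3 m6 -> C3/C4 P8 similar

(2, 0, R4, (0, 1))
(3, 0, R2, (0, 1))
(3, 0, R7, (1,))
(4, 0, R3, (0, 1))
(4, 0, R4, (0, 1))
(4, 0, R7, (1,))
(4, 1, R3, (0, 1))
(4, 2, R3, (0, 1))
(4, 3, R3, (0, 1))
(9, 0, R2, (0, 1))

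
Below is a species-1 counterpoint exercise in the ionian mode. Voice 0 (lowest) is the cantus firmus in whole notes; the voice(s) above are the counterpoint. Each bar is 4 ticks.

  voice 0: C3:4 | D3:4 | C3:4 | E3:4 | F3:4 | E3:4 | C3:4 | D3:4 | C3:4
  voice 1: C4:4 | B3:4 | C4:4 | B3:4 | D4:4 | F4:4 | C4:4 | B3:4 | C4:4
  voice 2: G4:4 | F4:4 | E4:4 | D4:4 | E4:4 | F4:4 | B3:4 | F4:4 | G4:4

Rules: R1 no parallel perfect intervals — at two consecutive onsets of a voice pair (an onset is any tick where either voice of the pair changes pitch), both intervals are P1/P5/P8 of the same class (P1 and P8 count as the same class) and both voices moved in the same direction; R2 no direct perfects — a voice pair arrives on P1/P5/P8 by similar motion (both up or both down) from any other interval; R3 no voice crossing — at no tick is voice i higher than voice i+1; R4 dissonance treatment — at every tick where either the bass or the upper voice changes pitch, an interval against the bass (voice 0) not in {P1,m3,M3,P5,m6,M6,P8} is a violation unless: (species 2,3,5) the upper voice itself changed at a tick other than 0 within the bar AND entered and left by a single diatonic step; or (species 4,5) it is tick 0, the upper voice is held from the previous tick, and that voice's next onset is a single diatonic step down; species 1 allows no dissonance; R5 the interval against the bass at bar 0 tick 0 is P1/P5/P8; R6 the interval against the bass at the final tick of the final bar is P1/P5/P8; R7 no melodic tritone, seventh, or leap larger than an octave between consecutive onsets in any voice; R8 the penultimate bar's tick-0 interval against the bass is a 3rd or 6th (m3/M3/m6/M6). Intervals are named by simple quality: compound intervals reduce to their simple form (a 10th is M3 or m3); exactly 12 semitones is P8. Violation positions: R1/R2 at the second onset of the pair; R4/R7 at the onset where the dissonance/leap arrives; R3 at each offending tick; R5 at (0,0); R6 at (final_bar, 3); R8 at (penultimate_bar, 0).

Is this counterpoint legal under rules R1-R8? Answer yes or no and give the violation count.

bar 0: v0=C3 v1=C4 v2=G4 (P5)
bar 1: v0=D3 v1=B3 v2=F4 (m3)
bar 2: v0=C3 v1=C4 v2=E4 (M3)
bar 3: v0=E3 v1=B3 v2=D4 (m7)
bar 4: v0=F3 v1=D4 v2=E4 (M7)
bar 5: v0=E3 v1=F4 v2=F4 (m2)
bar 6: v0=C3 v1=C4 v2=B3 (M7)
bar 7: v0=D3 v1=B3 v2=F4 (m3)
bar 8: v0=C3 v1=C4 v2=G4 (P5)
  R4 @ bar3.0: E3/D4 m7 untreated
  R4 @ bar4.0: F3/E4 M7 untreated
  R2 @ bar5.0: D4/E4 M2 -> F4/F4 P1 similar
  R4 @ bar5.0: E3/F4 m2 untreated
  R4 @ bar5.0: E3/F4 m2 untreated
  R2 @ bar6.0: E3/F4 m2 -> C3/C4 P8 similar
  R3 @ bar6.0: C4 above B3
  R4 @ bar6.0: C3/B3 M7 untreated
  R7 @ bar6.0: F4->B3 leap 6st
  R3 @ bar6.1: C4 above B3
  R3 @ bar6.2: C4 above B3
  R3 @ bar6.3: C4 above B3
  R7 @ bar7.0: B3->F4 leap 6st
  R2 @ bar8.0: B3/F4 TT -> C4/G4 P5 similar

No (14 violations)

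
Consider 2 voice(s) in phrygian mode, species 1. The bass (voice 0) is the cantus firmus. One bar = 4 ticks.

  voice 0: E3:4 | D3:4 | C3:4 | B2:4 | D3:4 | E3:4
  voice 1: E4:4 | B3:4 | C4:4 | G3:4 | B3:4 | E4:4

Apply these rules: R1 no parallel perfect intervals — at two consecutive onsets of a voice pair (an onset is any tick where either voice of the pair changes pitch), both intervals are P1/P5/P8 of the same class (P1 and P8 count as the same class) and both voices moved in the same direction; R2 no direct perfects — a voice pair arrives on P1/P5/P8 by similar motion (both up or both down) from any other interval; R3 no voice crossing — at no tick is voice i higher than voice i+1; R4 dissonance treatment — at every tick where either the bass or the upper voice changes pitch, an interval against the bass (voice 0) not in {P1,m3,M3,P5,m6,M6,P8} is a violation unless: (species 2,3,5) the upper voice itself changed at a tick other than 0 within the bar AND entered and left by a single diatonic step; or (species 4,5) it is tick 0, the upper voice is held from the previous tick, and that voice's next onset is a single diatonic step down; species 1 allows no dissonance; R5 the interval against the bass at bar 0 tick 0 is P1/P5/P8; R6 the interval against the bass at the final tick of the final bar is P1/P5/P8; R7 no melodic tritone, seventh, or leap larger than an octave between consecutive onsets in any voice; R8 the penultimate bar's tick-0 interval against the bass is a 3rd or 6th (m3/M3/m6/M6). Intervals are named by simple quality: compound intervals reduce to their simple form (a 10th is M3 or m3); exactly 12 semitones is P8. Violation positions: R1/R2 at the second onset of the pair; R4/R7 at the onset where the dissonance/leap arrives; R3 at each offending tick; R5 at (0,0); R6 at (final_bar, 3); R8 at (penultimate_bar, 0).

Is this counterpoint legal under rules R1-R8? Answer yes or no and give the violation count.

No (1 violations)

bar 0: v0=E3 v1=E4 (P8)
bar 1: v0=D3 v1=B3 (M6)
bar 2: v0=C3 v1=C4 (P8)
bar 3: v0=B2 v1=G3 (m6)
bar 4: v0=D3 v1=B3 (M6)
bar 5: v0=E3 v1=E4 (P8)
  R2 @ bar5.0: D3/B3 M6 -> E3/E4 P8 similar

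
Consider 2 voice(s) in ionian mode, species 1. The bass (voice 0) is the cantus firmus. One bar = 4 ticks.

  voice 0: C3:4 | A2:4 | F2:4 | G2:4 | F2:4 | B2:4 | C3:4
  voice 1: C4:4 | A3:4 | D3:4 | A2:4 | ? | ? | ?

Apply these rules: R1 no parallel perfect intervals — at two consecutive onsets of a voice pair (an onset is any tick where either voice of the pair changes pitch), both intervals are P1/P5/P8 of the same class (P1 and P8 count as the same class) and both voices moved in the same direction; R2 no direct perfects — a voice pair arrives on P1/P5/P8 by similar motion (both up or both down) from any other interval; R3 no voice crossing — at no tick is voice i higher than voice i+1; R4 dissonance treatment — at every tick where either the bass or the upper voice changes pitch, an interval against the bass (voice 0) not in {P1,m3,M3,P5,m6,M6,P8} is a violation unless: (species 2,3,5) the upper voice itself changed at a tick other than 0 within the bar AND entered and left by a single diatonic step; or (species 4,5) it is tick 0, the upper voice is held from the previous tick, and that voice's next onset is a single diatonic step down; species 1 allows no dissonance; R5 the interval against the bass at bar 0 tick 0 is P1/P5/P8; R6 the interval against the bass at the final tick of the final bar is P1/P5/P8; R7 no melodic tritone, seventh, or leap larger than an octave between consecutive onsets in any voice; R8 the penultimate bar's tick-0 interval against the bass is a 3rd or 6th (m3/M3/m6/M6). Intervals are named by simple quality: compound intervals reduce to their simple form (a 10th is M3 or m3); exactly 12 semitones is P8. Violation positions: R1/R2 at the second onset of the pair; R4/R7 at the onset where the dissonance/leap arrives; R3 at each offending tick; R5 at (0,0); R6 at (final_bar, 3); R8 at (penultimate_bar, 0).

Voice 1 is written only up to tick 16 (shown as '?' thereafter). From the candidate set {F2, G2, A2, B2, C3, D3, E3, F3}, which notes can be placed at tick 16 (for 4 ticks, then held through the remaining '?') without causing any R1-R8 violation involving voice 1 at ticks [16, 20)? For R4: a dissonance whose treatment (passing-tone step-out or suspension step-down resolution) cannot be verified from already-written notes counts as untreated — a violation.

{A2, C3, D3, F3}

F2: violates R2
G2: violates R4
A2: legal
B2: violates R4
C3: legal
D3: legal
E3: violates R4
F3: legal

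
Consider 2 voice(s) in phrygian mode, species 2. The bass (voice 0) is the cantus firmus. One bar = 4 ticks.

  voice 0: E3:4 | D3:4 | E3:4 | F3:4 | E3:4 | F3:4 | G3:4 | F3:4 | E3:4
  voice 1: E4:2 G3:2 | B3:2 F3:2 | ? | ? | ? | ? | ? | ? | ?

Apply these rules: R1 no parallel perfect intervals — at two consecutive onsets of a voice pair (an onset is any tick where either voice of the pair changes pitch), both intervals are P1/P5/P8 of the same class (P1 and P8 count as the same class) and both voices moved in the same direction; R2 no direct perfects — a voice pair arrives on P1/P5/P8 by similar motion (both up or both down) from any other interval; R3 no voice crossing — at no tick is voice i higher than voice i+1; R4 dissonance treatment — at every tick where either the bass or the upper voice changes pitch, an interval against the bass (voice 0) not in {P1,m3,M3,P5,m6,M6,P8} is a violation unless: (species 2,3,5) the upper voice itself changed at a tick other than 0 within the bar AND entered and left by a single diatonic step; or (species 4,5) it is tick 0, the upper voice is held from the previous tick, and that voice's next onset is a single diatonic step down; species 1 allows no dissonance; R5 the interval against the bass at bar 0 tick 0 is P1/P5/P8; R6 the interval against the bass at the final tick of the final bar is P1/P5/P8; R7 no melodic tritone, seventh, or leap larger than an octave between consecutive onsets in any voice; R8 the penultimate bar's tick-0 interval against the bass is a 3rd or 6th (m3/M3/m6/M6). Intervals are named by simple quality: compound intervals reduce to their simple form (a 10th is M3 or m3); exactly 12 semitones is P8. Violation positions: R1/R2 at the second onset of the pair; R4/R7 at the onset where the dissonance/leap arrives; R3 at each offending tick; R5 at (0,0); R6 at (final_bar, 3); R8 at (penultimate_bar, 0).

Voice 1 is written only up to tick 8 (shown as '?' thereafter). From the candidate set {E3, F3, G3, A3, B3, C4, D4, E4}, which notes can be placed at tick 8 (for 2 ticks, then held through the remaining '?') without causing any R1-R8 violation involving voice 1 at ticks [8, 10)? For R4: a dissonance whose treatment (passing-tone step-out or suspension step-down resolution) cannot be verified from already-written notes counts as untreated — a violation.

{C4, E3, G3}

E3: legal
F3: violates R4
G3: legal
A3: violates R4
B3: violates R2,R7
C4: legal
D4: violates R4
E4: violates R2,R7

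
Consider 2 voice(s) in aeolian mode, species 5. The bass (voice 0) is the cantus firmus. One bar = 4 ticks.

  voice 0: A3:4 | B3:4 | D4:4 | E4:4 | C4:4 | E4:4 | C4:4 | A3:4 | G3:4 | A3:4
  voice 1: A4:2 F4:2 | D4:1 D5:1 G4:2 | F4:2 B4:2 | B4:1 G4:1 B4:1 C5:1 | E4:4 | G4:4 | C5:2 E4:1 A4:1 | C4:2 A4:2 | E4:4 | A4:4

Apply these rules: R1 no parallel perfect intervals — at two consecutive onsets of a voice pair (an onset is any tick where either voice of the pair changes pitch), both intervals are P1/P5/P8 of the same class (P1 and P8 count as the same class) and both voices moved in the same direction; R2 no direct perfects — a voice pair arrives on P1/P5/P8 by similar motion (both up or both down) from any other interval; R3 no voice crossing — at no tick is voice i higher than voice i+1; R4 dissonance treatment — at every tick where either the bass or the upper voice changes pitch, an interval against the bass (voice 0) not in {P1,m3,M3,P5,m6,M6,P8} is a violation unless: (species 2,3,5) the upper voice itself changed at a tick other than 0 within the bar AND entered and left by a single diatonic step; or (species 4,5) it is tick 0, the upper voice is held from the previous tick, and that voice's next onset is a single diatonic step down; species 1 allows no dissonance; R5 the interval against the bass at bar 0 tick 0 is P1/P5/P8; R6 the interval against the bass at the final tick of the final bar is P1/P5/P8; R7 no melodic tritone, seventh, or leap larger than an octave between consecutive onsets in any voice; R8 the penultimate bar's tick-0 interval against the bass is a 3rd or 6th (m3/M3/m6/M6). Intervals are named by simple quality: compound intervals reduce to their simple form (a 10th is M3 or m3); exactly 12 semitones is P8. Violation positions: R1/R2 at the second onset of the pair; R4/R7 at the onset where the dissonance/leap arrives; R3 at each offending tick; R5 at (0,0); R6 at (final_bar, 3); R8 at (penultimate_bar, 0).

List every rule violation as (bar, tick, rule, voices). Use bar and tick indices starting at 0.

(2, 2, R7, (1,))
(9, 0, R2, (0, 1))

bar 0: v0=A3 v1=A4 downbeat P8
bar 1: v0=B3 v1=D4 downbeat m3
bar 2: v0=D4 v1=F4 downbeat m3
bar 3: v0=E4 v1=B4 downbeat P5
bar 4: v0=C4 v1=E4 downbeat M3
bar 5: v0=E4 v1=G4 downbeat m3
bar 6: v0=C4 v1=C5 downbeat P8
bar 7: v0=A3 v1=C4 downbeat m3
bar 8: v0=G3 v1=E4 downbeat M6
bar 9: v0=A3 v1=A4 downbeat P8
  -> R7 @ bar 2 tick 2 v(1,): F4->B4 leap 6st
  -> R2 @ bar 9 tick 0 v(0, 1): G3/E4 M6 -> A3/A4 P8 similar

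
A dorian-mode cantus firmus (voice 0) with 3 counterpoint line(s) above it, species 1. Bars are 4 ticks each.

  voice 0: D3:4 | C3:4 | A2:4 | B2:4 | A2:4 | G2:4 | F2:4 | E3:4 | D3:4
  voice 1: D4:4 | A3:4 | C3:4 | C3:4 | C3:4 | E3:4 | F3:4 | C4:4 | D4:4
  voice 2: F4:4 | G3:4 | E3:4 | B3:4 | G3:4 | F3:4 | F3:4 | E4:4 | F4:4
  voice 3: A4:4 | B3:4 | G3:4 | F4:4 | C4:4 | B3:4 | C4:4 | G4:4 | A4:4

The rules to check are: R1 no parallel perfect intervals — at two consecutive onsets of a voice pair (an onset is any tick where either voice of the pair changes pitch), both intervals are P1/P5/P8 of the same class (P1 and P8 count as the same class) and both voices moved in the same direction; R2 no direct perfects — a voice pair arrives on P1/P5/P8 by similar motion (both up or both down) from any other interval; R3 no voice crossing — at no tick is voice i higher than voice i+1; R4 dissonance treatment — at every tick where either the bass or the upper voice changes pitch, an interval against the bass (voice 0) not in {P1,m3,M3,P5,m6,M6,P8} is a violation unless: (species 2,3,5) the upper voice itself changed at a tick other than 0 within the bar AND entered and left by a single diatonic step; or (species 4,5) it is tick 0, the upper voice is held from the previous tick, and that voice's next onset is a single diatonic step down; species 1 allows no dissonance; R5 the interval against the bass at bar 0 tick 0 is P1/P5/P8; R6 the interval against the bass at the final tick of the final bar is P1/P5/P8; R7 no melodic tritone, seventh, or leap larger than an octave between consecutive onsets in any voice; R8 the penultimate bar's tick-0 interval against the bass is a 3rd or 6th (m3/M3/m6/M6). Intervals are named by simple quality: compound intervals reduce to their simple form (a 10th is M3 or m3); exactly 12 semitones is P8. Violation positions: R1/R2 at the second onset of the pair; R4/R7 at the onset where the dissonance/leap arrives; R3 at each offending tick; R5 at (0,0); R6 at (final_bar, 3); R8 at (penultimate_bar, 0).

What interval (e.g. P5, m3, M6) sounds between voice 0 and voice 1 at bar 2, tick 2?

m3

voice 0=A2 voice 1=C3 -> m3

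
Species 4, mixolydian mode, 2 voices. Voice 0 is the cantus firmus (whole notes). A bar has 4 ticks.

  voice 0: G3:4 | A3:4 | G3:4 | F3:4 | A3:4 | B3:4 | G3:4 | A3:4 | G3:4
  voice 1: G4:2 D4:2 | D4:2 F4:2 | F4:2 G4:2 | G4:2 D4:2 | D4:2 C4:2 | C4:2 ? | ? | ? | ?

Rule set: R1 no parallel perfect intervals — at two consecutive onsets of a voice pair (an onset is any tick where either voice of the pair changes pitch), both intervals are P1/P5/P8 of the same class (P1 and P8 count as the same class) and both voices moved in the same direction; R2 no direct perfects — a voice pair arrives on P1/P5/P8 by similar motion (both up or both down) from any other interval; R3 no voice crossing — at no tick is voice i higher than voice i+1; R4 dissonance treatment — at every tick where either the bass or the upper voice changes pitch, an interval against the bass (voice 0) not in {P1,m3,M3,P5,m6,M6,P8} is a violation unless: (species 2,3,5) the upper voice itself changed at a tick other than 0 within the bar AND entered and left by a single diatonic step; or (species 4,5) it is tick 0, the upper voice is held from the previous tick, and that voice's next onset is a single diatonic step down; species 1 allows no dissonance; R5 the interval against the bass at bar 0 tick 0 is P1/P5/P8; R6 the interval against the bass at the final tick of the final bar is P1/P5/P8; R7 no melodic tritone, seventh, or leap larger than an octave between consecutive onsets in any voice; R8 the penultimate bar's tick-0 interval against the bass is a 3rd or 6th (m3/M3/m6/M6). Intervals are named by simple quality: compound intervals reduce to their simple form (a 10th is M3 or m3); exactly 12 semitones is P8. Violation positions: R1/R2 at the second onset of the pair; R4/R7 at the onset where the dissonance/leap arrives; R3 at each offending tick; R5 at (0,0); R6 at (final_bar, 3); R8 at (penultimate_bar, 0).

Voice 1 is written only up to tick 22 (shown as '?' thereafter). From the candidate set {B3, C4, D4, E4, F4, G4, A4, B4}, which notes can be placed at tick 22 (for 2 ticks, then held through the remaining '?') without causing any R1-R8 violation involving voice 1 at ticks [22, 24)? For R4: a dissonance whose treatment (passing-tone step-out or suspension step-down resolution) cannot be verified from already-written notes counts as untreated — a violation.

{B3, C4, D4, G4}

B3: legal
C4: legal
D4: legal
E4: violates R4
F4: violates R4
G4: legal
A4: violates R4
B4: violates R7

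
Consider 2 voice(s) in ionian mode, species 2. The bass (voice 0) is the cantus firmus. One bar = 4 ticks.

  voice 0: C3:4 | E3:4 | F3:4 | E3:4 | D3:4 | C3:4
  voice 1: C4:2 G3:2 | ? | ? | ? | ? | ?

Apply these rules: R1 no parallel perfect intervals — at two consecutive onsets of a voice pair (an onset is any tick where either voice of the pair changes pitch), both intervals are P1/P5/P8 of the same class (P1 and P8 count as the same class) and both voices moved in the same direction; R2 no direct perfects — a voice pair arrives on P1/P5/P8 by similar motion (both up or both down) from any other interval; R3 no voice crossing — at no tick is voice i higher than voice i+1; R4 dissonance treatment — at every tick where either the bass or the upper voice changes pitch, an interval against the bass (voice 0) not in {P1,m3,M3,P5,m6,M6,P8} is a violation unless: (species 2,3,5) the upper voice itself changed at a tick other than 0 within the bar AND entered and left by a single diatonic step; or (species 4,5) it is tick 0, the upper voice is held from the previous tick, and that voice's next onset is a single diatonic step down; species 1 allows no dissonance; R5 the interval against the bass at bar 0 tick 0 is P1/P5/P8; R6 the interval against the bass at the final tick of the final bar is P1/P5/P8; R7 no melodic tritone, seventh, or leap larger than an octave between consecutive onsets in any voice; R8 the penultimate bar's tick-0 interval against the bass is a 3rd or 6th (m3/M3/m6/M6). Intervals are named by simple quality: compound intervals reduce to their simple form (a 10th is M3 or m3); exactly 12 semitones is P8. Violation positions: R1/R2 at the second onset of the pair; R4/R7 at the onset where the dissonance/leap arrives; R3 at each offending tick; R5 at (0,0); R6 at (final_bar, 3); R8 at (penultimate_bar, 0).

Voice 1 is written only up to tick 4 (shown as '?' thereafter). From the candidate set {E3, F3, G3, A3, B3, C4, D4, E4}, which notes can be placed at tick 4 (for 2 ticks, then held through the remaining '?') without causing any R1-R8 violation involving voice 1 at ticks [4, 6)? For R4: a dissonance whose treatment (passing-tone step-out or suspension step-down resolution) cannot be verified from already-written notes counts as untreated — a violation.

E3: legal
F3: violates R4
G3: legal
A3: violates R4
B3: violates R1
C4: legal
D4: violates R4
E4: violates R2

{C4, E3, G3}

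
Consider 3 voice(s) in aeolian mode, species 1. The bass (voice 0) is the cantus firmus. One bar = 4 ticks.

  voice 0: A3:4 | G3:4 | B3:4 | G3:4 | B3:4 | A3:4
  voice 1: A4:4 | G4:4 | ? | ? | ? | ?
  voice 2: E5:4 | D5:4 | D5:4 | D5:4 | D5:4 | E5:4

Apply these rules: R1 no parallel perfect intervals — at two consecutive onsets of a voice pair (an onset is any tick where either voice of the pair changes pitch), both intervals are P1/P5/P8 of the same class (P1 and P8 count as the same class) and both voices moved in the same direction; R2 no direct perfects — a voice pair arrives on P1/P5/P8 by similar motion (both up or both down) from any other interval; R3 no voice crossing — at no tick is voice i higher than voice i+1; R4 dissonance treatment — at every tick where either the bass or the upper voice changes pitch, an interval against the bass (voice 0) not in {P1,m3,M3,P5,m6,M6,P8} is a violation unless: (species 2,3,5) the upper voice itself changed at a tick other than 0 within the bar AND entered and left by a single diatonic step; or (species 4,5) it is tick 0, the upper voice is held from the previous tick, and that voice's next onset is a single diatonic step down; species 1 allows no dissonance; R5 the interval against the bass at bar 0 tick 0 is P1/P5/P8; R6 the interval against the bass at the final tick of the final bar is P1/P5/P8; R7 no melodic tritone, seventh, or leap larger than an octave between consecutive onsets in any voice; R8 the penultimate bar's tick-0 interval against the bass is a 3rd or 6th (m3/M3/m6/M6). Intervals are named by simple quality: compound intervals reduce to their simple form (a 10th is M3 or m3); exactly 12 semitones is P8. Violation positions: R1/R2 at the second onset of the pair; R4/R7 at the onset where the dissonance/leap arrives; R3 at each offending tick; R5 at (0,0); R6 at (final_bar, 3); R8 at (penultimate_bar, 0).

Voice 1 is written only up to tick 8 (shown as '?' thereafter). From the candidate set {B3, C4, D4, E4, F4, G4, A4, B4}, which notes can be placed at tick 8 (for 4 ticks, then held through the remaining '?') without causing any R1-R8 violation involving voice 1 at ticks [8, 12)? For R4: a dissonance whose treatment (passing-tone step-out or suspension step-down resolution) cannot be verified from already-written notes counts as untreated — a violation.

{B3, D4, G4}

B3: legal
C4: violates R4
D4: legal
E4: violates R4
F4: violates R4
G4: legal
A4: violates R4
B4: violates R1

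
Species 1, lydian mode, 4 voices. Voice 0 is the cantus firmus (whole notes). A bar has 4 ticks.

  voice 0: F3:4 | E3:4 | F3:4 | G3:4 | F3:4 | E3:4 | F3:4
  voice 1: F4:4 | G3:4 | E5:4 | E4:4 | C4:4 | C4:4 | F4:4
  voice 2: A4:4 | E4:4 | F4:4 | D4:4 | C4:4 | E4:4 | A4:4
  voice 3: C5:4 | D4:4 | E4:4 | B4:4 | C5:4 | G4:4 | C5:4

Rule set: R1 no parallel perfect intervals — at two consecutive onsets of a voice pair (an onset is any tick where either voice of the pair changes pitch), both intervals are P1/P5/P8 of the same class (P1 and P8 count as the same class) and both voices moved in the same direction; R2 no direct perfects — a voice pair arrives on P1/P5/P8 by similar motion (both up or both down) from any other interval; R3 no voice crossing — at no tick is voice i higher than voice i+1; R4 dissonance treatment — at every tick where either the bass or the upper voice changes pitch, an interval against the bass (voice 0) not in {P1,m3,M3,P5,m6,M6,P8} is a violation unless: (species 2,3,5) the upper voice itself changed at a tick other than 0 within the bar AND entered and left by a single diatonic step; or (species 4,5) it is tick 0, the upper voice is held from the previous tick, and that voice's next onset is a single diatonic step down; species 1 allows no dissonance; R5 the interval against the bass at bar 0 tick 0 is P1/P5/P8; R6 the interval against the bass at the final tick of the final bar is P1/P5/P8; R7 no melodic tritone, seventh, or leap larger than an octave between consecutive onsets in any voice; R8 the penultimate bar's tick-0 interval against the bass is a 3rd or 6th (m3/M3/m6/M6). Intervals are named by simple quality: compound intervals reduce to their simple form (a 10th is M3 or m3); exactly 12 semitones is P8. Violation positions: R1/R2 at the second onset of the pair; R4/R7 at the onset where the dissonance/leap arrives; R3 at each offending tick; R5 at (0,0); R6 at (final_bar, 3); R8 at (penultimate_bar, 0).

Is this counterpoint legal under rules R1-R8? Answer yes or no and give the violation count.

bar 0: v0=F3 v1=F4 v2=A4 v3=C5 (P5)
bar 1: v0=E3 v1=G3 v2=E4 v3=D4 (m7)
bar 2: v0=F3 v1=E5 v2=F4 v3=E4 (M7)
bar 3: v0=G3 v1=E4 v2=D4 v3=B4 (M3)
bar 4: v0=F3 v1=C4 v2=C4 v3=C5 (P5)
bar 5: v0=E3 v1=C4 v2=E4 v3=G4 (m3)
bar 6: v0=F3 v1=F4 v2=A4 v3=C5 (P5)
  R5 @ bar0.0: opens on M3
  R1 @ bar1.0: F4/C5 P5 -> G3/D4 P5 similar
  R2 @ bar1.0: F3/A4 M3 -> E3/E4 P8 similar
  R3 @ bar1.0: E4 above D4
  R4 @ bar1.0: E3/D4 m7 untreated
  R7 @ bar1.0: F4->G3 leap 10st
  R7 @ bar1.0: C5->D4 leap 10st
  R3 @ bar1.1: E4 above D4
  R3 @ bar1.2: E4 above D4
  R3 @ bar1.3: E4 above D4
  R1 @ bar2.0: E3/E4 P8 -> F3/F4 P8 similar
  R2 @ bar2.0: G3/D4 P5 -> E5/E4 P8 similar
  R3 @ bar2.0: E5 above F4
  R3 @ bar2.0: F4 above E4
  R4 @ bar2.0: F3/E5 M7 untreated
  R4 @ bar2.0: F3/E4 M7 untreated
  R7 @ bar2.0: G3->E5 leap 21st
  R3 @ bar2.1: E5 above F4
  R3 @ bar2.1: F4 above E4
  R3 @ bar2.2: E5 above F4
  R3 @ bar2.2: F4 above E4
  R3 @ bar2.3: E5 above F4
  R3 @ bar2.3: F4 above E4
  R3 @ bar3.0: E4 above D4
  R3 @ bar3.1: E4 above D4
  R3 @ bar3.2: E4 above D4
  R3 @ bar3.3: E4 above D4
  R1 @ bar4.0: G3/D4 P5 -> F3/C4 P5 similar
  R2 @ bar4.0: G3/E4 M6 -> F3/C4 P5 similar
  R2 @ bar4.0: E4/D4 M2 -> C4/C4 P1 similar
  R8 @ bar5.0: penult P8 not 3rd/6th
  R1 @ bar6.0: C4/G4 P5 -> F4/C5 P5 similar
  R2 @ bar6.0: E3/C4 m6 -> F3/F4 P8 similar
  R2 @ bar6.0: E3/G4 m3 -> F3/C5 P5 similar
  R6 @ bar6.3: closes on M3

No (35 violations)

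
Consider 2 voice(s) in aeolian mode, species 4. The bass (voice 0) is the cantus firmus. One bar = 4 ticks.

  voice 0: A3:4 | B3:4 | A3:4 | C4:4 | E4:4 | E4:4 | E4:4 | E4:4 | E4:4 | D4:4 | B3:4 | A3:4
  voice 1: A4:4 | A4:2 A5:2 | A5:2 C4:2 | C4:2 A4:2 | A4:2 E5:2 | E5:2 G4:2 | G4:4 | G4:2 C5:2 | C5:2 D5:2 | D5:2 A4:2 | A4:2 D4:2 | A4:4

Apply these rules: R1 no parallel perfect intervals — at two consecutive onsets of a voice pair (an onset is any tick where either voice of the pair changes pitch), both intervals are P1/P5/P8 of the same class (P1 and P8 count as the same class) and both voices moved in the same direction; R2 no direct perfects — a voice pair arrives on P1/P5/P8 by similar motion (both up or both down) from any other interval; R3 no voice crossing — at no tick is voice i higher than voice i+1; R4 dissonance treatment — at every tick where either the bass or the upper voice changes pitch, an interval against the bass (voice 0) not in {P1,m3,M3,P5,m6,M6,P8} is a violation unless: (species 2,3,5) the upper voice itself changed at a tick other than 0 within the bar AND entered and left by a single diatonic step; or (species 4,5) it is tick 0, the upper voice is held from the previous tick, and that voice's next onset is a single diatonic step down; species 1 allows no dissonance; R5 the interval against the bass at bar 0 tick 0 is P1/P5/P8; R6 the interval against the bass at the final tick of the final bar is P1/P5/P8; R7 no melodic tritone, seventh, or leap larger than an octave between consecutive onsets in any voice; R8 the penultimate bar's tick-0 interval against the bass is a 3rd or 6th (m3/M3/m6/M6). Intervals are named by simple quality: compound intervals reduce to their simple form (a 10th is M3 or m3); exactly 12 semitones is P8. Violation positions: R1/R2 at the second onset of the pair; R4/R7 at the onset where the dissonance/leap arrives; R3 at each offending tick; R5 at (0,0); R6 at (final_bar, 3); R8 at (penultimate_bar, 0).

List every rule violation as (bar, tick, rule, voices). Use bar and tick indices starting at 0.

bar 0: v0=A3 v1=A4 downbeat P8
bar 1: v0=B3 v1=A4 downbeat m7
bar 2: v0=A3 v1=A5 downbeat P1
bar 3: v0=C4 v1=C4 downbeat P1
bar 4: v0=E4 v1=A4 downbeat P4
bar 5: v0=E4 v1=E5 downbeat P8
bar 6: v0=E4 v1=G4 downbeat m3
bar 7: v0=E4 v1=G4 downbeat m3
bar 8: v0=E4 v1=C5 downbeat m6
bar 9: v0=D4 v1=D5 downbeat P8
bar 10: v0=B3 v1=A4 downbeat m7
bar 11: v0=A3 v1=A4 downbeat P8
  -> R4 @ bar 1 tick 0 v(0, 1): B3/A4 m7 untreated
  -> R4 @ bar 1 tick 2 v(0, 1): B3/A5 m7 untreated
  -> R7 @ bar 2 tick 2 v(1,): A5->C4 leap 21st
  -> R4 @ bar 4 tick 0 v(0, 1): E4/A4 P4 untreated
  -> R4 @ bar 8 tick 2 v(0, 1): E4/D5 m7 untreated
  -> R4 @ bar 10 tick 0 v(0, 1): B3/A4 m7 untreated
  -> R8 @ bar 10 tick 0 v(0, 1): penult m7 not 3rd/6th

(1, 0, R4, (0, 1))
(1, 2, R4, (0, 1))
(2, 2, R7, (1,))
(4, 0, R4, (0, 1))
(8, 2, R4, (0, 1))
(10, 0, R4, (0, 1))
(10, 0, R8, (0, 1))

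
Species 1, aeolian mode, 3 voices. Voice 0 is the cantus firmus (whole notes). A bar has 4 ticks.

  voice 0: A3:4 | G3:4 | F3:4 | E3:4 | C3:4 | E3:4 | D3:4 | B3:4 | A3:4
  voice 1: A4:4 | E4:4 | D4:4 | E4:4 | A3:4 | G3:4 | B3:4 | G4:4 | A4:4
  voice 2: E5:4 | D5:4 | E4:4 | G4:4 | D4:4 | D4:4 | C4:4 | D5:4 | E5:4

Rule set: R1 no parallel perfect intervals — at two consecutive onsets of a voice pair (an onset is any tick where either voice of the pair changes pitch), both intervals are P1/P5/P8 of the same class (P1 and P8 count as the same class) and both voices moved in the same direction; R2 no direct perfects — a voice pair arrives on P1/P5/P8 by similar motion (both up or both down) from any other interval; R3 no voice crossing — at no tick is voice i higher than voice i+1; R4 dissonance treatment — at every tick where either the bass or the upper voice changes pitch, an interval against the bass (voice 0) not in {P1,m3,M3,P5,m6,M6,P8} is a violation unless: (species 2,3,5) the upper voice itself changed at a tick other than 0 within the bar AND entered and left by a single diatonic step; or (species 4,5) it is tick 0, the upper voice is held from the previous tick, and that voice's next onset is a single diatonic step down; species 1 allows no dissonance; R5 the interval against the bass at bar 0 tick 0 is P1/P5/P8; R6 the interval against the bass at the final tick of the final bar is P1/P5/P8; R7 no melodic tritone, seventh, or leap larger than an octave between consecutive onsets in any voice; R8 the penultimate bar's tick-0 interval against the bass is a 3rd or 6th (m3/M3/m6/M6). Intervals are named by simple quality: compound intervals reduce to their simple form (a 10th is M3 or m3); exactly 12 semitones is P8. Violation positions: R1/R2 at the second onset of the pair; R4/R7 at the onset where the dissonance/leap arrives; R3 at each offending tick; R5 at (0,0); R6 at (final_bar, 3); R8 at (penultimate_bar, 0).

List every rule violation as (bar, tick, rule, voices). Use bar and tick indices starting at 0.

bar 0: v0=A3 v1=A4 v2=E5 downbeat P5
bar 1: v0=G3 v1=E4 v2=D5 downbeat P5
bar 2: v0=F3 v1=D4 v2=E4 downbeat M7
bar 3: v0=E3 v1=E4 v2=G4 downbeat m3
bar 4: v0=C3 v1=A3 v2=D4 downbeat M2
bar 5: v0=E3 v1=G3 v2=D4 downbeat m7
bar 6: v0=D3 v1=B3 v2=C4 downbeat m7
bar 7: v0=B3 v1=G4 v2=D5 downbeat m3
bar 8: v0=A3 v1=A4 v2=E5 downbeat P5
  -> R1 @ bar 1 tick 0 v(0, 2): A3/E5 P5 -> G3/D5 P5 similar
  -> R4 @ bar 2 tick 0 v(0, 2): F3/E4 M7 untreated
  -> R7 @ bar 2 tick 0 v(2,): D5->E4 leap 10st
  -> R4 @ bar 4 tick 0 v(0, 2): C3/D4 M2 untreated
  -> R4 @ bar 5 tick 0 v(0, 2): E3/D4 m7 untreated
  -> R4 @ bar 6 tick 0 v(0, 2): D3/C4 m7 untreated
  -> R2 @ bar 7 tick 0 v(1, 2): B3/C4 m2 -> G4/D5 P5 similar
  -> R7 @ bar 7 tick 0 v(2,): C4->D5 leap 14st
  -> R1 @ bar 8 tick 0 v(1, 2): G4/D5 P5 -> A4/E5 P5 similar

(1, 0, R1, (0, 2))
(2, 0, R4, (0, 2))
(2, 0, R7, (2,))
(4, 0, R4, (0, 2))
(5, 0, R4, (0, 2))
(6, 0, R4, (0, 2))
(7, 0, R2, (1, 2))
(7, 0, R7, (2,))
(8, 0, R1, (1, 2))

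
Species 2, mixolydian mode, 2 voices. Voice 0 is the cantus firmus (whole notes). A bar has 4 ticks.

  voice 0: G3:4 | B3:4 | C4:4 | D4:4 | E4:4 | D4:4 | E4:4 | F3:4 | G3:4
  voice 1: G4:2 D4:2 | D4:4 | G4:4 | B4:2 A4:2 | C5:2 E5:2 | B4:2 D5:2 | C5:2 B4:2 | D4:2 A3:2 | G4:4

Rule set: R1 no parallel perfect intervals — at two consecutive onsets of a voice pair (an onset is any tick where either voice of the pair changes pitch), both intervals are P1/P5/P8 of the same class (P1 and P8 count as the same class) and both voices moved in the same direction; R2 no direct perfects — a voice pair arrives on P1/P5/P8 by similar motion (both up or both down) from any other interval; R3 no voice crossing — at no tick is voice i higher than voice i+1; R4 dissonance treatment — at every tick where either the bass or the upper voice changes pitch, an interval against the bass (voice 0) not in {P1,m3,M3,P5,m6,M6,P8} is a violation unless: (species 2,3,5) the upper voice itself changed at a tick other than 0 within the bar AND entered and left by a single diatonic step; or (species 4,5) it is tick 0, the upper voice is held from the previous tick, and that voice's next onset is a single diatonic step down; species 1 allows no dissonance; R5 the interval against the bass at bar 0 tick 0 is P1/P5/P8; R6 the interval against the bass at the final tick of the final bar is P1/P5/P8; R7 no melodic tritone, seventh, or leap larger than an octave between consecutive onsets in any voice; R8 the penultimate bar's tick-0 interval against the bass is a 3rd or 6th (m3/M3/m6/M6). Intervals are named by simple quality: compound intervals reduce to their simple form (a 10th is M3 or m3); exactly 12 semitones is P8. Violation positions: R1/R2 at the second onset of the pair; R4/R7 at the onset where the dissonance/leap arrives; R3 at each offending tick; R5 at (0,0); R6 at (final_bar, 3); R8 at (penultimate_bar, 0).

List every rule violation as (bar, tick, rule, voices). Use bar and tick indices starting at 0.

bar 0: v0=G3 v1=G4 downbeat P8
bar 1: v0=B3 v1=D4 downbeat m3
bar 2: v0=C4 v1=G4 downbeat P5
bar 3: v0=D4 v1=B4 downbeat M6
bar 4: v0=E4 v1=C5 downbeat m6
bar 5: v0=D4 v1=B4 downbeat M6
bar 6: v0=E4 v1=C5 downbeat m6
bar 7: v0=F3 v1=D4 downbeat M6
bar 8: v0=G3 v1=G4 downbeat P8
  -> R2 @ bar 2 tick 0 v(0, 1): B3/D4 m3 -> C4/G4 P5 similar
  -> R7 @ bar 7 tick 0 v(0,): E4->F3 leap 11st
  -> R2 @ bar 8 tick 0 v(0, 1): F3/A3 M3 -> G3/G4 P8 similar
  -> R7 @ bar 8 tick 0 v(1,): A3->G4 leap 10st

(2, 0, R2, (0, 1))
(7, 0, R7, (0,))
(8, 0, R2, (0, 1))
(8, 0, R7, (1,))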